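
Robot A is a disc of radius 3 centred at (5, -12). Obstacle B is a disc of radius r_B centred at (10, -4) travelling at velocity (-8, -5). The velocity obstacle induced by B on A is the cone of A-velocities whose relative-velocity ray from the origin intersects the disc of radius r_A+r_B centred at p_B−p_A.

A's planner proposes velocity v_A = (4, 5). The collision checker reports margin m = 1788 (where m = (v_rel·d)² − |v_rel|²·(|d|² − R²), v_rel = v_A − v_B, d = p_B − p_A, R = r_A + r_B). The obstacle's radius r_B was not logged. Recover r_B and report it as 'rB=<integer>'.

m = 1788
d = (5, 8);  v_rel = (12, 10),  |v_rel|² = 244
v_rel×d = (12)·(8) − (10)·(5) = 46
since m = R²·244 − 46²:  R² = (2116 + 1788) / 244 = 16
R = √16 = 4  ⇒  r_B = 4 − 3 = 1

rB=1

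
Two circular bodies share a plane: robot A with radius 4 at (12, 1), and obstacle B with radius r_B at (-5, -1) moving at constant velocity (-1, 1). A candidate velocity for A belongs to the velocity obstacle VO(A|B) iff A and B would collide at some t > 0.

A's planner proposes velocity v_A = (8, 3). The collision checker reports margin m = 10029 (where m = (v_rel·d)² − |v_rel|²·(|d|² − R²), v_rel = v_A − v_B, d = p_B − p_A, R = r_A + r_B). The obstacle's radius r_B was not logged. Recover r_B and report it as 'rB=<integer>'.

m = 10029
d = (-17, -2);  v_rel = (9, 2),  |v_rel|² = 85
v_rel×d = (9)·(-2) − (2)·(-17) = 16
since m = R²·85 − 16²:  R² = (256 + 10029) / 85 = 121
R = √121 = 11  ⇒  r_B = 11 − 4 = 7

rB=7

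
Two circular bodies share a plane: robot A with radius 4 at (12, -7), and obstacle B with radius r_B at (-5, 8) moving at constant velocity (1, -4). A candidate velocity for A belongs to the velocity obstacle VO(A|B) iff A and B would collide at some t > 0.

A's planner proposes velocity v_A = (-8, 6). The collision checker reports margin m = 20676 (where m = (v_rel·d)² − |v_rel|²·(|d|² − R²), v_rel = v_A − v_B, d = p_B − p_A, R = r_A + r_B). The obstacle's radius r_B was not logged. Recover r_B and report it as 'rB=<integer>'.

m = 20676
d = (-17, 15);  v_rel = (-9, 10),  |v_rel|² = 181
v_rel×d = (-9)·(15) − (10)·(-17) = 35
since m = R²·181 − 35²:  R² = (1225 + 20676) / 181 = 121
R = √121 = 11  ⇒  r_B = 11 − 4 = 7

rB=7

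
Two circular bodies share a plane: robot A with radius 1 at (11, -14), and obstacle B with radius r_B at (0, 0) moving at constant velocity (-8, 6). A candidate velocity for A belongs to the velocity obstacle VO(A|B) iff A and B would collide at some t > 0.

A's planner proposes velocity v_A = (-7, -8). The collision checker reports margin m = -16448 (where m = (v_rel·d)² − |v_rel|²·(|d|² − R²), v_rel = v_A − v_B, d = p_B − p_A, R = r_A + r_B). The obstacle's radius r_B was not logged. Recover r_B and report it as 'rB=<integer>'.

m = -16448
d = (-11, 14);  v_rel = (1, -14),  |v_rel|² = 197
v_rel×d = (1)·(14) − (-14)·(-11) = -140
since m = R²·197 − (-140)²:  R² = (19600 + -16448) / 197 = 16
R = √16 = 4  ⇒  r_B = 4 − 1 = 3

rB=3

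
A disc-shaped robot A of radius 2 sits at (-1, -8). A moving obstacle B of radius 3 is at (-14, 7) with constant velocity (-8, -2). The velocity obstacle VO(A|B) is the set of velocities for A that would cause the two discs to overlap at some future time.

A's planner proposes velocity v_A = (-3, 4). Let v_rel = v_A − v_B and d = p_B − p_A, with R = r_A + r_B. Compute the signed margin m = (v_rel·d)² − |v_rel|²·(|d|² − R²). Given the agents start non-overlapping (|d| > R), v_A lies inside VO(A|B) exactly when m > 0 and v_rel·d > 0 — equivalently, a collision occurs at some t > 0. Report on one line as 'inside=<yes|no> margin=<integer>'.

d = (-13, 15),  |d|² = 394;  R = 2+3 = 5,  c = 394−5² = 369
v_rel = (5, 6),  |v_rel|² = 61;  v_rel·d = (5)·(-13) + (6)·(15) = 25
61·t² − 50·t + 369 = 0  ⇒  m = 25² − 61·369 = -21884
m = -21884 < 0,  v_rel·d = 25 > 0  ⇒  outside

inside=no margin=-21884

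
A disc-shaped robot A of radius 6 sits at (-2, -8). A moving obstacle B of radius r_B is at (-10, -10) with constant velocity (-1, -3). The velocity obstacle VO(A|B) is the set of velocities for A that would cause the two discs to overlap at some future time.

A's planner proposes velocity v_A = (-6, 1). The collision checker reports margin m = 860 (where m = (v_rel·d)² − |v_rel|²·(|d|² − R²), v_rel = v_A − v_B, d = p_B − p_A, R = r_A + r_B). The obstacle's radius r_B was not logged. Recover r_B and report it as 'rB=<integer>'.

m = 860
d = (-8, -2);  v_rel = (-5, 4),  |v_rel|² = 41
v_rel×d = (-5)·(-2) − (4)·(-8) = 42
since m = R²·41 − 42²:  R² = (1764 + 860) / 41 = 64
R = √64 = 8  ⇒  r_B = 8 − 6 = 2

rB=2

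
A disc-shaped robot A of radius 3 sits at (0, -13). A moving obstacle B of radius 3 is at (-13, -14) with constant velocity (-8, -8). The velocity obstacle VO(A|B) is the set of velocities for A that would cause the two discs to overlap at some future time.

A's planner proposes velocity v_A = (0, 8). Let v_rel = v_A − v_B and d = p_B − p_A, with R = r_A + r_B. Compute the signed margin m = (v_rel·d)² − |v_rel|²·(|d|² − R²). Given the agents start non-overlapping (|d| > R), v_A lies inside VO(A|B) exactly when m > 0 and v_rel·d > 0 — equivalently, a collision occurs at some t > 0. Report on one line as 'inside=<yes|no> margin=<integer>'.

d = (-13, -1),  |d|² = 170;  R = 3+3 = 6,  c = 170−6² = 134
v_rel = (8, 16),  |v_rel|² = 320;  v_rel·d = (8)·(-13) + (16)·(-1) = -120
320·t² + 240·t + 134 = 0  ⇒  m = (-120)² − 320·134 = -28480
m = -28480 < 0,  v_rel·d = -120 < 0  ⇒  outside

inside=no margin=-28480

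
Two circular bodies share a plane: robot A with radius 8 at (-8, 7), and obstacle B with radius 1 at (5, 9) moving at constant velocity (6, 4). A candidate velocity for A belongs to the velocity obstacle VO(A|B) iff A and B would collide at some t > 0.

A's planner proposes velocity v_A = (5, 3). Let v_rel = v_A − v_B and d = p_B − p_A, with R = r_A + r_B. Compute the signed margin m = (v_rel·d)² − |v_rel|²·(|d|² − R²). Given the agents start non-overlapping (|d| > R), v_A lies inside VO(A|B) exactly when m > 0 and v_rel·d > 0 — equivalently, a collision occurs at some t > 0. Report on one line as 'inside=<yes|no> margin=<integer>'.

d = (13, 2),  |d|² = 173;  R = 8+1 = 9,  c = 173−9² = 92
v_rel = (-1, -1),  |v_rel|² = 2;  v_rel·d = (-1)·(13) + (-1)·(2) = -15
2·t² + 30·t + 92 = 0  ⇒  m = (-15)² − 2·92 = 41
m = 41 > 0,  v_rel·d = -15 < 0  ⇒  outside

inside=no margin=41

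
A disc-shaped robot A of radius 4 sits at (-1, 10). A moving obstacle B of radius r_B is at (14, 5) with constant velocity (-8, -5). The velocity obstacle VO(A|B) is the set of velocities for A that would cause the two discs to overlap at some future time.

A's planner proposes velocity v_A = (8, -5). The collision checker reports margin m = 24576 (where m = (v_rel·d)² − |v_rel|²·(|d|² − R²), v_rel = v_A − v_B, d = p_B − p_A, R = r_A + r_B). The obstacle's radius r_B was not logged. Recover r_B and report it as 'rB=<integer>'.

m = 24576
d = (15, -5);  v_rel = (16, 0),  |v_rel|² = 256
v_rel×d = (16)·(-5) − (0)·(15) = -80
since m = R²·256 − (-80)²:  R² = (6400 + 24576) / 256 = 121
R = √121 = 11  ⇒  r_B = 11 − 4 = 7

rB=7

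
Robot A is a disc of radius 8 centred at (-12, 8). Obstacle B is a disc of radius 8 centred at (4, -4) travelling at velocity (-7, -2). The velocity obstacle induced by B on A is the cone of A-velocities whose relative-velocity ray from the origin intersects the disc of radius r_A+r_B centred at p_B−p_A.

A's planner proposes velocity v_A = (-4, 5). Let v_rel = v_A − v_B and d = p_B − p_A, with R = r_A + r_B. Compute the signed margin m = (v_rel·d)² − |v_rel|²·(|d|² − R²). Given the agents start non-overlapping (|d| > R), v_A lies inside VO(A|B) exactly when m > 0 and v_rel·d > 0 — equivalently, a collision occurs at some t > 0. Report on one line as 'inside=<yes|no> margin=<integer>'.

d = (16, -12),  |d|² = 400;  R = 8+8 = 16,  c = 400−16² = 144
v_rel = (3, 7),  |v_rel|² = 58;  v_rel·d = (3)·(16) + (7)·(-12) = -36
58·t² + 72·t + 144 = 0  ⇒  m = (-36)² − 58·144 = -7056
m = -7056 < 0,  v_rel·d = -36 < 0  ⇒  outside

inside=no margin=-7056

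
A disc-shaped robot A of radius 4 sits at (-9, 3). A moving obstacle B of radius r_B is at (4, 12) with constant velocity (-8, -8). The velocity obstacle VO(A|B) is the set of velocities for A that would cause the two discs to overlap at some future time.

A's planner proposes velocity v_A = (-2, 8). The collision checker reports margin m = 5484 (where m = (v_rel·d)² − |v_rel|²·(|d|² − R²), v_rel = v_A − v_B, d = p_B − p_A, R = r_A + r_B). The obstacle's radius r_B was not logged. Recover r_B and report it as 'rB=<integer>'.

m = 5484
d = (13, 9);  v_rel = (6, 16),  |v_rel|² = 292
v_rel×d = (6)·(9) − (16)·(13) = -154
since m = R²·292 − (-154)²:  R² = (23716 + 5484) / 292 = 100
R = √100 = 10  ⇒  r_B = 10 − 4 = 6

rB=6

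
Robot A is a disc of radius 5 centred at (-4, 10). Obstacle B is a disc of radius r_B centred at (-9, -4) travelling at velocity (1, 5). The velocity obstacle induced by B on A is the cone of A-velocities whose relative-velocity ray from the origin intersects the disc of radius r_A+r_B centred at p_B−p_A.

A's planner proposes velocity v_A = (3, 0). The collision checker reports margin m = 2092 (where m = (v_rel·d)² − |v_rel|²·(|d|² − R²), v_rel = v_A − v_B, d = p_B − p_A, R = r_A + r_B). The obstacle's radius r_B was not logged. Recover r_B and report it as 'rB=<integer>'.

m = 2092
d = (-5, -14);  v_rel = (2, -5),  |v_rel|² = 29
v_rel×d = (2)·(-14) − (-5)·(-5) = -53
since m = R²·29 − (-53)²:  R² = (2809 + 2092) / 29 = 169
R = √169 = 13  ⇒  r_B = 13 − 5 = 8

rB=8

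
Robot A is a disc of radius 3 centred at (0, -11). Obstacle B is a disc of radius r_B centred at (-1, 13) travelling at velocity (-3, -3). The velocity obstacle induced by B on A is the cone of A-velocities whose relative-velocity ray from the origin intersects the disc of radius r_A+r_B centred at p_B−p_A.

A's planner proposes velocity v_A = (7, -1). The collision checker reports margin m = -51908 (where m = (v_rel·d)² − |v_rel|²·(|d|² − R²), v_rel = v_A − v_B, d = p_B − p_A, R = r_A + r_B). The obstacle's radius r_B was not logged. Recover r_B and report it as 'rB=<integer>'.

m = -51908
d = (-1, 24);  v_rel = (10, 2),  |v_rel|² = 104
v_rel×d = (10)·(24) − (2)·(-1) = 242
since m = R²·104 − 242²:  R² = (58564 + -51908) / 104 = 64
R = √64 = 8  ⇒  r_B = 8 − 3 = 5

rB=5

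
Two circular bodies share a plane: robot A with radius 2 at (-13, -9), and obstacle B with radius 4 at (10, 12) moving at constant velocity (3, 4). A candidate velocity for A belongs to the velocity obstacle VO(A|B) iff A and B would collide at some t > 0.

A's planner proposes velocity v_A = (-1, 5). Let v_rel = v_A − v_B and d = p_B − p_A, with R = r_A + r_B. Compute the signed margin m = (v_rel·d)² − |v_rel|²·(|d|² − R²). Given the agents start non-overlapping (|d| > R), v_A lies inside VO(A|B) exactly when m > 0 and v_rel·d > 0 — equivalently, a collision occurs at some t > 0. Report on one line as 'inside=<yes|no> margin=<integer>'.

d = (23, 21),  |d|² = 970;  R = 2+4 = 6,  c = 970−6² = 934
v_rel = (-4, 1),  |v_rel|² = 17;  v_rel·d = (-4)·(23) + (1)·(21) = -71
17·t² + 142·t + 934 = 0  ⇒  m = (-71)² − 17·934 = -10837
m = -10837 < 0,  v_rel·d = -71 < 0  ⇒  outside

inside=no margin=-10837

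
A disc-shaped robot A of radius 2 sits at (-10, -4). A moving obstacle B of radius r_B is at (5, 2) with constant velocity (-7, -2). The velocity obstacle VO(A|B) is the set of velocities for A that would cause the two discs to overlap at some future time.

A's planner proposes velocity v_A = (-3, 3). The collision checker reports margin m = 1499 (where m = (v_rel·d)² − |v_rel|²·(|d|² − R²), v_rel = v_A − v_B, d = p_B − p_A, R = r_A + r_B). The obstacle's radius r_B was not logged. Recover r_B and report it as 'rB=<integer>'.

m = 1499
d = (15, 6);  v_rel = (4, 5),  |v_rel|² = 41
v_rel×d = (4)·(6) − (5)·(15) = -51
since m = R²·41 − (-51)²:  R² = (2601 + 1499) / 41 = 100
R = √100 = 10  ⇒  r_B = 10 − 2 = 8

rB=8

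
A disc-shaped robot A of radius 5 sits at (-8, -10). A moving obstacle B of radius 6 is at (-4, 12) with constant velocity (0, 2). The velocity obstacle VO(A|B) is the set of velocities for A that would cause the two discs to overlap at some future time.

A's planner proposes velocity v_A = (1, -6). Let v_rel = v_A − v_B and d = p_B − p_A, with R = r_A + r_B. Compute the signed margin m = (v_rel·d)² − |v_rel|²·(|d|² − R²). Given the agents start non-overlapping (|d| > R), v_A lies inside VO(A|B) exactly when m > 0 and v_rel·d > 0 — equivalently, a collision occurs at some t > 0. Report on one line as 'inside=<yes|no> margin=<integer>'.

d = (4, 22),  |d|² = 500;  R = 5+6 = 11,  c = 500−11² = 379
v_rel = (1, -8),  |v_rel|² = 65;  v_rel·d = (1)·(4) + (-8)·(22) = -172
65·t² + 344·t + 379 = 0  ⇒  m = (-172)² − 65·379 = 4949
m = 4949 > 0,  v_rel·d = -172 < 0  ⇒  outside

inside=no margin=4949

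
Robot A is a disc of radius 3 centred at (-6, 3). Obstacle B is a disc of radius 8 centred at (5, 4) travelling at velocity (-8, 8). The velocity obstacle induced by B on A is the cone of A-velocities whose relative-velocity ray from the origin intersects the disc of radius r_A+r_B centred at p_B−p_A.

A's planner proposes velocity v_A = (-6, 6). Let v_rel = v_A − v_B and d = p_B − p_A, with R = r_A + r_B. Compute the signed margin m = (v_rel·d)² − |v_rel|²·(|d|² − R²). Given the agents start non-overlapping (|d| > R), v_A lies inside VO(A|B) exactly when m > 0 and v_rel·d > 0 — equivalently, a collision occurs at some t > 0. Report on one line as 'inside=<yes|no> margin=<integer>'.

d = (11, 1),  |d|² = 122;  R = 3+8 = 11,  c = 122−11² = 1
v_rel = (2, -2),  |v_rel|² = 8;  v_rel·d = (2)·(11) + (-2)·(1) = 20
8·t² − 40·t + 1 = 0  ⇒  m = 20² − 8·1 = 392
m = 392 > 0,  v_rel·d = 20 > 0  ⇒  inside

inside=yes margin=392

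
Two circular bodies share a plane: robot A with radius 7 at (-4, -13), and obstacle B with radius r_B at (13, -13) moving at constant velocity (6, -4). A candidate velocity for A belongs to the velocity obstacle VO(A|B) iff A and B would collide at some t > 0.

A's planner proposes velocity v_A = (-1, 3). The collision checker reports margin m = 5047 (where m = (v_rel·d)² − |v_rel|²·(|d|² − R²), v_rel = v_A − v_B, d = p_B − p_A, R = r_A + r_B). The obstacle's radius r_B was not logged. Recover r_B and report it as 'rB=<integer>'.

m = 5047
d = (17, 0);  v_rel = (-7, 7),  |v_rel|² = 98
v_rel×d = (-7)·(0) − (7)·(17) = -119
since m = R²·98 − (-119)²:  R² = (14161 + 5047) / 98 = 196
R = √196 = 14  ⇒  r_B = 14 − 7 = 7

rB=7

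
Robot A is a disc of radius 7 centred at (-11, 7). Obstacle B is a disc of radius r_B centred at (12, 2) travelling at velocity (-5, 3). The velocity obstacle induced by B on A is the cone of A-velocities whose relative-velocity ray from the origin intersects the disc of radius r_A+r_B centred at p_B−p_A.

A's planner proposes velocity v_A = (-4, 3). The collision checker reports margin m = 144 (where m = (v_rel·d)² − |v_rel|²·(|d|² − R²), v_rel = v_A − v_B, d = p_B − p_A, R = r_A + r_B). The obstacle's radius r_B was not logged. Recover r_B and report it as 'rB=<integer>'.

m = 144
d = (23, -5);  v_rel = (1, 0),  |v_rel|² = 1
v_rel×d = (1)·(-5) − (0)·(23) = -5
since m = R²·1 − (-5)²:  R² = (25 + 144) / 1 = 169
R = √169 = 13  ⇒  r_B = 13 − 7 = 6

rB=6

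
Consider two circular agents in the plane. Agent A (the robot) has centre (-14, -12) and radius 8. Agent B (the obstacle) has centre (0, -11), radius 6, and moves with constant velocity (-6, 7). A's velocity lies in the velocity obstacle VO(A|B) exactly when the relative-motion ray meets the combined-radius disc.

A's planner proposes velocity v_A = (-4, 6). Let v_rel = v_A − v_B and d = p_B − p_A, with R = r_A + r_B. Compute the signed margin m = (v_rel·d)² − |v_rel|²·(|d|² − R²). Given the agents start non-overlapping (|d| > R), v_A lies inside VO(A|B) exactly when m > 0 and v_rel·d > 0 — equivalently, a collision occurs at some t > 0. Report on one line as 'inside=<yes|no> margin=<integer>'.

d = (14, 1),  |d|² = 197;  R = 8+6 = 14,  c = 197−14² = 1
v_rel = (2, -1),  |v_rel|² = 5;  v_rel·d = (2)·(14) + (-1)·(1) = 27
5·t² − 54·t + 1 = 0  ⇒  m = 27² − 5·1 = 724
m = 724 > 0,  v_rel·d = 27 > 0  ⇒  inside

inside=yes margin=724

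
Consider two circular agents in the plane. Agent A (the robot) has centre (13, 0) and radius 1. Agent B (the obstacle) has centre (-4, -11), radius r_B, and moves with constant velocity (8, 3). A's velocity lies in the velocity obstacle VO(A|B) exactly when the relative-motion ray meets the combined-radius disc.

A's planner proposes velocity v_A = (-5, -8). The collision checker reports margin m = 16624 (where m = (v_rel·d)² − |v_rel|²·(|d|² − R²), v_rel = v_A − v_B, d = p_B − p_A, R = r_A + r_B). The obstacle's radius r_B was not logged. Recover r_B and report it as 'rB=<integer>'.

m = 16624
d = (-17, -11);  v_rel = (-13, -11),  |v_rel|² = 290
v_rel×d = (-13)·(-11) − (-11)·(-17) = -44
since m = R²·290 − (-44)²:  R² = (1936 + 16624) / 290 = 64
R = √64 = 8  ⇒  r_B = 8 − 1 = 7

rB=7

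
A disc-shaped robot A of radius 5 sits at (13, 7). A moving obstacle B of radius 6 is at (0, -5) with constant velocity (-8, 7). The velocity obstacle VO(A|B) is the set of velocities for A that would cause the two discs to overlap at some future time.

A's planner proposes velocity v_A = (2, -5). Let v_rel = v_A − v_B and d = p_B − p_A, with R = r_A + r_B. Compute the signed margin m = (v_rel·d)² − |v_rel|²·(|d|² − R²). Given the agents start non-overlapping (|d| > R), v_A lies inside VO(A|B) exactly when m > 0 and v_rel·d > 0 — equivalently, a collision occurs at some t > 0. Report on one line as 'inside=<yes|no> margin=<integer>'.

d = (-13, -12),  |d|² = 313;  R = 5+6 = 11,  c = 313−11² = 192
v_rel = (10, -12),  |v_rel|² = 244;  v_rel·d = (10)·(-13) + (-12)·(-12) = 14
244·t² − 28·t + 192 = 0  ⇒  m = 14² − 244·192 = -46652
m = -46652 < 0,  v_rel·d = 14 > 0  ⇒  outside

inside=no margin=-46652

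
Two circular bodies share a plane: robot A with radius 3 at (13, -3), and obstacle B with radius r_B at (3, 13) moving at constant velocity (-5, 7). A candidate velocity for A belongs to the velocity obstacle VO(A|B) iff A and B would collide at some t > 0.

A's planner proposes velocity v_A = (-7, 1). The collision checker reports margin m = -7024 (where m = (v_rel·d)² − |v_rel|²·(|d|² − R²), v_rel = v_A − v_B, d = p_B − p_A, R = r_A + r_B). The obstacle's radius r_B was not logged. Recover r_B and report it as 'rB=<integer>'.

m = -7024
d = (-10, 16);  v_rel = (-2, -6),  |v_rel|² = 40
v_rel×d = (-2)·(16) − (-6)·(-10) = -92
since m = R²·40 − (-92)²:  R² = (8464 + -7024) / 40 = 36
R = √36 = 6  ⇒  r_B = 6 − 3 = 3

rB=3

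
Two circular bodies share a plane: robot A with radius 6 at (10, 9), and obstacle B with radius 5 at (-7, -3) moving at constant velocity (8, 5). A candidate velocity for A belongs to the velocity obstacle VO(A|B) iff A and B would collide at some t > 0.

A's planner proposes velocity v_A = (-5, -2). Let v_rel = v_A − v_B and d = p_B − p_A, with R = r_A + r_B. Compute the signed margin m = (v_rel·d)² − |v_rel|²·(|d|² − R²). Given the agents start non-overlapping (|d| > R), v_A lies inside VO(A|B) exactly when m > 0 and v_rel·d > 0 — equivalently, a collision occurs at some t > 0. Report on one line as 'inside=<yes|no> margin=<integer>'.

d = (-17, -12),  |d|² = 433;  R = 6+5 = 11,  c = 433−11² = 312
v_rel = (-13, -7),  |v_rel|² = 218;  v_rel·d = (-13)·(-17) + (-7)·(-12) = 305
218·t² − 610·t + 312 = 0  ⇒  m = 305² − 218·312 = 25009
m = 25009 > 0,  v_rel·d = 305 > 0  ⇒  inside

inside=yes margin=25009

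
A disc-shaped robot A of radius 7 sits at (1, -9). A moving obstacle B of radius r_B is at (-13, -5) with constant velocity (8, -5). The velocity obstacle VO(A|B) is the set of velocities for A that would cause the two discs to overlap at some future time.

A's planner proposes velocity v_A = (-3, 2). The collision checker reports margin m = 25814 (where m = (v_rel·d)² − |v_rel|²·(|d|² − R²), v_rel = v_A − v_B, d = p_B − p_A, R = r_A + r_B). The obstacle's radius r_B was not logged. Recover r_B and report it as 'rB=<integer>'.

m = 25814
d = (-14, 4);  v_rel = (-11, 7),  |v_rel|² = 170
v_rel×d = (-11)·(4) − (7)·(-14) = 54
since m = R²·170 − 54²:  R² = (2916 + 25814) / 170 = 169
R = √169 = 13  ⇒  r_B = 13 − 7 = 6

rB=6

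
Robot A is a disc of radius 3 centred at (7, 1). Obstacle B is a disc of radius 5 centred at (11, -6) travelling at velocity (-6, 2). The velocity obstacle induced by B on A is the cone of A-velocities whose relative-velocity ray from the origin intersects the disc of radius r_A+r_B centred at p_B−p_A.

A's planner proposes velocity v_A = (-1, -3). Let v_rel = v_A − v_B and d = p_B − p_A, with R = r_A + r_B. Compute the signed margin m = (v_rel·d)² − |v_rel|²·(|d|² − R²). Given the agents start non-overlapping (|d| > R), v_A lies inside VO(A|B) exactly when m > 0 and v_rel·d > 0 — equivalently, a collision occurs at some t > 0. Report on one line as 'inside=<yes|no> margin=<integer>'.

d = (4, -7),  |d|² = 65;  R = 3+5 = 8,  c = 65−8² = 1
v_rel = (5, -5),  |v_rel|² = 50;  v_rel·d = (5)·(4) + (-5)·(-7) = 55
50·t² − 110·t + 1 = 0  ⇒  m = 55² − 50·1 = 2975
m = 2975 > 0,  v_rel·d = 55 > 0  ⇒  inside

inside=yes margin=2975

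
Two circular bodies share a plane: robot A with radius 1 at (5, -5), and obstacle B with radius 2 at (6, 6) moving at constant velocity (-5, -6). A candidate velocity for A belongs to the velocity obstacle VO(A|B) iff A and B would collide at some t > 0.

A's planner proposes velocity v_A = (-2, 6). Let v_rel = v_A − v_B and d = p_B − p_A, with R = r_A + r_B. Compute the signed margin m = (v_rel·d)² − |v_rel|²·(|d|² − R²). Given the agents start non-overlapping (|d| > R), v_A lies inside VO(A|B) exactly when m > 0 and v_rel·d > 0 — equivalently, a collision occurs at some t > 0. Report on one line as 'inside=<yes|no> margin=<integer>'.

d = (1, 11),  |d|² = 122;  R = 1+2 = 3,  c = 122−3² = 113
v_rel = (3, 12),  |v_rel|² = 153;  v_rel·d = (3)·(1) + (12)·(11) = 135
153·t² − 270·t + 113 = 0  ⇒  m = 135² − 153·113 = 936
m = 936 > 0,  v_rel·d = 135 > 0  ⇒  inside

inside=yes margin=936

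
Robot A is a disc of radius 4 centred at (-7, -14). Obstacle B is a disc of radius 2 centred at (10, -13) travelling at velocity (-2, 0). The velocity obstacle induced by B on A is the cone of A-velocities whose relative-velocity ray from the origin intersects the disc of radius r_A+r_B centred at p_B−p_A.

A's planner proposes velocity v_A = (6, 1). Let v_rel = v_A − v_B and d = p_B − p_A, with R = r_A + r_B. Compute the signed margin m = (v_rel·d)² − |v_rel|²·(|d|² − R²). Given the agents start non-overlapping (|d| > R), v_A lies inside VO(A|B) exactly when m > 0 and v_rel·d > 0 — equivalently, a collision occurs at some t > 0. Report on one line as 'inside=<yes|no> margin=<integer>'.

d = (17, 1),  |d|² = 290;  R = 4+2 = 6,  c = 290−6² = 254
v_rel = (8, 1),  |v_rel|² = 65;  v_rel·d = (8)·(17) + (1)·(1) = 137
65·t² − 274·t + 254 = 0  ⇒  m = 137² − 65·254 = 2259
m = 2259 > 0,  v_rel·d = 137 > 0  ⇒  inside

inside=yes margin=2259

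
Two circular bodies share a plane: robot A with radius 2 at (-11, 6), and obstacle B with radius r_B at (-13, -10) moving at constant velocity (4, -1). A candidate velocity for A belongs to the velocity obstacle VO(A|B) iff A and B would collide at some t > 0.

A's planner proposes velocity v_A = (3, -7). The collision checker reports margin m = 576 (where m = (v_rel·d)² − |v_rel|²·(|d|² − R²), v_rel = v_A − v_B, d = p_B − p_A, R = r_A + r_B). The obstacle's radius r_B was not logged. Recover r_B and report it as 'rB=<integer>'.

m = 576
d = (-2, -16);  v_rel = (-1, -6),  |v_rel|² = 37
v_rel×d = (-1)·(-16) − (-6)·(-2) = 4
since m = R²·37 − 4²:  R² = (16 + 576) / 37 = 16
R = √16 = 4  ⇒  r_B = 4 − 2 = 2

rB=2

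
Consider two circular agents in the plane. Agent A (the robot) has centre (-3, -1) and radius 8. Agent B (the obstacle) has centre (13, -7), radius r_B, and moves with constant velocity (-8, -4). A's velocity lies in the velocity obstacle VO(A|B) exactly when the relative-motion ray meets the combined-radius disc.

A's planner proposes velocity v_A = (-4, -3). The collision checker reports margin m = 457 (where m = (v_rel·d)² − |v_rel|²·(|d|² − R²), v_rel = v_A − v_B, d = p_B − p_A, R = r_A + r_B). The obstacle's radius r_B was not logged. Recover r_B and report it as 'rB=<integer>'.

m = 457
d = (16, -6);  v_rel = (4, 1),  |v_rel|² = 17
v_rel×d = (4)·(-6) − (1)·(16) = -40
since m = R²·17 − (-40)²:  R² = (1600 + 457) / 17 = 121
R = √121 = 11  ⇒  r_B = 11 − 8 = 3

rB=3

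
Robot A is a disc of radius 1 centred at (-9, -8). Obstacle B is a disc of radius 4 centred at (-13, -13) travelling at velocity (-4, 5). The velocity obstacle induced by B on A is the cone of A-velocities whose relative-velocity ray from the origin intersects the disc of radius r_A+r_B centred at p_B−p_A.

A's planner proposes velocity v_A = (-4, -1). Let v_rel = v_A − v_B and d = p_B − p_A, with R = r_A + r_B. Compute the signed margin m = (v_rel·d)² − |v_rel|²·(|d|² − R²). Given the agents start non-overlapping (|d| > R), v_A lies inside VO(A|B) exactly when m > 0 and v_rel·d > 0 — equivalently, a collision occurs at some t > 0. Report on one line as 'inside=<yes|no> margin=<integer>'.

d = (-4, -5),  |d|² = 41;  R = 1+4 = 5,  c = 41−5² = 16
v_rel = (0, -6),  |v_rel|² = 36;  v_rel·d = (0)·(-4) + (-6)·(-5) = 30
36·t² − 60·t + 16 = 0  ⇒  m = 30² − 36·16 = 324
m = 324 > 0,  v_rel·d = 30 > 0  ⇒  inside

inside=yes margin=324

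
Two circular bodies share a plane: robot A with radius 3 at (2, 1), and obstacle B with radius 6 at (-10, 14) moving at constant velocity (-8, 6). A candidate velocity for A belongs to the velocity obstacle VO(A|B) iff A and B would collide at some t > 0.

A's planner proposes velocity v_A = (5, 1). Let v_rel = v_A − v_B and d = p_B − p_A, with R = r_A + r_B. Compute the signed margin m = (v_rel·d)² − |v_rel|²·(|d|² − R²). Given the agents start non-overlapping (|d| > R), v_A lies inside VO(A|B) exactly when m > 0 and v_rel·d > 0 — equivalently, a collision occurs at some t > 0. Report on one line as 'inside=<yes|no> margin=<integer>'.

d = (-12, 13),  |d|² = 313;  R = 3+6 = 9,  c = 313−9² = 232
v_rel = (13, -5),  |v_rel|² = 194;  v_rel·d = (13)·(-12) + (-5)·(13) = -221
194·t² + 442·t + 232 = 0  ⇒  m = (-221)² − 194·232 = 3833
m = 3833 > 0,  v_rel·d = -221 < 0  ⇒  outside

inside=no margin=3833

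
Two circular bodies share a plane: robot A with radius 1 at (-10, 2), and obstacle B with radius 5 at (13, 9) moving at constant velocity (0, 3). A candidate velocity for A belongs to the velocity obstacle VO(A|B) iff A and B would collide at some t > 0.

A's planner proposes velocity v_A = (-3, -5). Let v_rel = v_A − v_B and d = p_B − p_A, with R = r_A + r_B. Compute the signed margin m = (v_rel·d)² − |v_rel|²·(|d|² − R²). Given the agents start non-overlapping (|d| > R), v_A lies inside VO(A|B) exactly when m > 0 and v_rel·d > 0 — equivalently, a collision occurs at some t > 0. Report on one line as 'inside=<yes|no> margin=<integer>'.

d = (23, 7),  |d|² = 578;  R = 1+5 = 6,  c = 578−6² = 542
v_rel = (-3, -8),  |v_rel|² = 73;  v_rel·d = (-3)·(23) + (-8)·(7) = -125
73·t² + 250·t + 542 = 0  ⇒  m = (-125)² − 73·542 = -23941
m = -23941 < 0,  v_rel·d = -125 < 0  ⇒  outside

inside=no margin=-23941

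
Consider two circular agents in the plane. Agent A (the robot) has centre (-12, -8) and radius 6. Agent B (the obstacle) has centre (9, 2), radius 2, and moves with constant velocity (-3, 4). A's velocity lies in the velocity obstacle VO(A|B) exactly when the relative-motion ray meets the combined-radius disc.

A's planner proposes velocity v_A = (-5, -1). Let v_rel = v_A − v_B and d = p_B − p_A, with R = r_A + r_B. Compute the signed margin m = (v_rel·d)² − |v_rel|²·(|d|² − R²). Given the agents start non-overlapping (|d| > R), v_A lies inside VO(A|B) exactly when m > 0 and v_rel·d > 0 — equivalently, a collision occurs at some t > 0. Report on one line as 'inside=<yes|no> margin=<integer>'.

d = (21, 10),  |d|² = 541;  R = 6+2 = 8,  c = 541−8² = 477
v_rel = (-2, -5),  |v_rel|² = 29;  v_rel·d = (-2)·(21) + (-5)·(10) = -92
29·t² + 184·t + 477 = 0  ⇒  m = (-92)² − 29·477 = -5369
m = -5369 < 0,  v_rel·d = -92 < 0  ⇒  outside

inside=no margin=-5369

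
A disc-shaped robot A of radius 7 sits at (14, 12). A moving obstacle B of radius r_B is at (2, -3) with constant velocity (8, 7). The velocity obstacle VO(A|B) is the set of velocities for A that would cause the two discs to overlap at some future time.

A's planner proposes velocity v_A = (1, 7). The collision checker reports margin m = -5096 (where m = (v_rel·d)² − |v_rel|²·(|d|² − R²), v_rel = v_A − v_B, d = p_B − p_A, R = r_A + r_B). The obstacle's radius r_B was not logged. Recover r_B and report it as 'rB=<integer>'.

m = -5096
d = (-12, -15);  v_rel = (-7, 0),  |v_rel|² = 49
v_rel×d = (-7)·(-15) − (0)·(-12) = 105
since m = R²·49 − 105²:  R² = (11025 + -5096) / 49 = 121
R = √121 = 11  ⇒  r_B = 11 − 7 = 4

rB=4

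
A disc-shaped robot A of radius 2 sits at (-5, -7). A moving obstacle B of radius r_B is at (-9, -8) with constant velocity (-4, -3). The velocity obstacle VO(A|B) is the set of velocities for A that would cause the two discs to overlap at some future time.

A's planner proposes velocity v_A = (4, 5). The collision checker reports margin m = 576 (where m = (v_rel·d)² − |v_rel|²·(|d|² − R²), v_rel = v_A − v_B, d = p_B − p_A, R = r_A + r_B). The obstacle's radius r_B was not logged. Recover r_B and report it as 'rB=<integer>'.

m = 576
d = (-4, -1);  v_rel = (8, 8),  |v_rel|² = 128
v_rel×d = (8)·(-1) − (8)·(-4) = 24
since m = R²·128 − 24²:  R² = (576 + 576) / 128 = 9
R = √9 = 3  ⇒  r_B = 3 − 2 = 1

rB=1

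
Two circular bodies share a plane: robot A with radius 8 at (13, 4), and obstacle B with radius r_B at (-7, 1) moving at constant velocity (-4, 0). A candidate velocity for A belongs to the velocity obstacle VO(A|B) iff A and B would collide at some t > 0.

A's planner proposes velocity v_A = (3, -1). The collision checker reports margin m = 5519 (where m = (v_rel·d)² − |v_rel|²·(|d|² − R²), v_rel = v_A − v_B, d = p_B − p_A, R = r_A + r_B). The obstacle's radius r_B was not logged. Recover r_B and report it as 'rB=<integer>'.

m = 5519
d = (-20, -3);  v_rel = (7, -1),  |v_rel|² = 50
v_rel×d = (7)·(-3) − (-1)·(-20) = -41
since m = R²·50 − (-41)²:  R² = (1681 + 5519) / 50 = 144
R = √144 = 12  ⇒  r_B = 12 − 8 = 4

rB=4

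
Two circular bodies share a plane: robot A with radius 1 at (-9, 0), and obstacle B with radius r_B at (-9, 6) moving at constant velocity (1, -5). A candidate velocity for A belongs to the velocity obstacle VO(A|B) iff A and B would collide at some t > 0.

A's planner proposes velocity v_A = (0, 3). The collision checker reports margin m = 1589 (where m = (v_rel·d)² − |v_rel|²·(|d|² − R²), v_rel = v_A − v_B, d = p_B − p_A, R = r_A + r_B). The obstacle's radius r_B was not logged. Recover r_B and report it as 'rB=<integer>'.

m = 1589
d = (0, 6);  v_rel = (-1, 8),  |v_rel|² = 65
v_rel×d = (-1)·(6) − (8)·(0) = -6
since m = R²·65 − (-6)²:  R² = (36 + 1589) / 65 = 25
R = √25 = 5  ⇒  r_B = 5 − 1 = 4

rB=4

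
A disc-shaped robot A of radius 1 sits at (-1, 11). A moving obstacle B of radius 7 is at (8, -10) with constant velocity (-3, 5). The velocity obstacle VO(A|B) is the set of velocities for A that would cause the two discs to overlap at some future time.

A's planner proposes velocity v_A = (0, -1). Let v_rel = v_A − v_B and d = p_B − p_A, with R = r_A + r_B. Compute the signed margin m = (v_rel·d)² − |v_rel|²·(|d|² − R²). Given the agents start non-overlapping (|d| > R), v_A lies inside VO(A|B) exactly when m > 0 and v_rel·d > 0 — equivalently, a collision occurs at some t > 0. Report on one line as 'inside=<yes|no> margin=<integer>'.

d = (9, -21),  |d|² = 522;  R = 1+7 = 8,  c = 522−8² = 458
v_rel = (3, -6),  |v_rel|² = 45;  v_rel·d = (3)·(9) + (-6)·(-21) = 153
45·t² − 306·t + 458 = 0  ⇒  m = 153² − 45·458 = 2799
m = 2799 > 0,  v_rel·d = 153 > 0  ⇒  inside

inside=yes margin=2799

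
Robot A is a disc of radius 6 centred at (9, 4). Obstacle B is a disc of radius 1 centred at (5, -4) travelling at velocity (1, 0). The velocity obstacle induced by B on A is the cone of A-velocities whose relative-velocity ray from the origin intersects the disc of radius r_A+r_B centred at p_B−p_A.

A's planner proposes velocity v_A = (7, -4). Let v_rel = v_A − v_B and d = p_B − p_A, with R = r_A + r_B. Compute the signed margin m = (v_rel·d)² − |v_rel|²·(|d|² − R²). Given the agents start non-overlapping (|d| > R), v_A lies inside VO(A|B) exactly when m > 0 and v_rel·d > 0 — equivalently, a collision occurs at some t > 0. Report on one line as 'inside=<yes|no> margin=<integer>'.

d = (-4, -8),  |d|² = 80;  R = 6+1 = 7,  c = 80−7² = 31
v_rel = (6, -4),  |v_rel|² = 52;  v_rel·d = (6)·(-4) + (-4)·(-8) = 8
52·t² − 16·t + 31 = 0  ⇒  m = 8² − 52·31 = -1548
m = -1548 < 0,  v_rel·d = 8 > 0  ⇒  outside

inside=no margin=-1548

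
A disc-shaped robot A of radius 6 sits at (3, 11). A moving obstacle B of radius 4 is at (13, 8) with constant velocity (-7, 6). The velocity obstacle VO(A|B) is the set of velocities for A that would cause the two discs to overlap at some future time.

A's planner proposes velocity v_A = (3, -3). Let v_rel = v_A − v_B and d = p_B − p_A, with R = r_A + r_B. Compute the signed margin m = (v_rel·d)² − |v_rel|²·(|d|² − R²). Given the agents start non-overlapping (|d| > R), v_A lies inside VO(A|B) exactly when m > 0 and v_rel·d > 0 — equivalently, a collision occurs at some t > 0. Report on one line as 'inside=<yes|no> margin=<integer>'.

d = (10, -3),  |d|² = 109;  R = 6+4 = 10,  c = 109−10² = 9
v_rel = (10, -9),  |v_rel|² = 181;  v_rel·d = (10)·(10) + (-9)·(-3) = 127
181·t² − 254·t + 9 = 0  ⇒  m = 127² − 181·9 = 14500
m = 14500 > 0,  v_rel·d = 127 > 0  ⇒  inside

inside=yes margin=14500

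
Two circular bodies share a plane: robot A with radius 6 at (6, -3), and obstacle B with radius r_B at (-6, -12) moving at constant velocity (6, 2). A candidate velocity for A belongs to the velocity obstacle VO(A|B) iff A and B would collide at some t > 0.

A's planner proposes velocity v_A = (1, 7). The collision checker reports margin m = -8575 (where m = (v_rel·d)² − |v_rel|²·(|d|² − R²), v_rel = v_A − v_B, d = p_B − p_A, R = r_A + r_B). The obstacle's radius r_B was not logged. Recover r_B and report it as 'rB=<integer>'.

m = -8575
d = (-12, -9);  v_rel = (-5, 5),  |v_rel|² = 50
v_rel×d = (-5)·(-9) − (5)·(-12) = 105
since m = R²·50 − 105²:  R² = (11025 + -8575) / 50 = 49
R = √49 = 7  ⇒  r_B = 7 − 6 = 1

rB=1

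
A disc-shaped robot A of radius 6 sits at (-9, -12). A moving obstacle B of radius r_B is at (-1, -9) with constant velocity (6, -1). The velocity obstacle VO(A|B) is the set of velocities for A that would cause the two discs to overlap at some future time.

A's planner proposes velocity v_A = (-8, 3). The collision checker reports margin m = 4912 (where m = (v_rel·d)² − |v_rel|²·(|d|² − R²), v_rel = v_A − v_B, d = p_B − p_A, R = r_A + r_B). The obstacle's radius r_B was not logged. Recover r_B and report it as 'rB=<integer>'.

m = 4912
d = (8, 3);  v_rel = (-14, 4),  |v_rel|² = 212
v_rel×d = (-14)·(3) − (4)·(8) = -74
since m = R²·212 − (-74)²:  R² = (5476 + 4912) / 212 = 49
R = √49 = 7  ⇒  r_B = 7 − 6 = 1

rB=1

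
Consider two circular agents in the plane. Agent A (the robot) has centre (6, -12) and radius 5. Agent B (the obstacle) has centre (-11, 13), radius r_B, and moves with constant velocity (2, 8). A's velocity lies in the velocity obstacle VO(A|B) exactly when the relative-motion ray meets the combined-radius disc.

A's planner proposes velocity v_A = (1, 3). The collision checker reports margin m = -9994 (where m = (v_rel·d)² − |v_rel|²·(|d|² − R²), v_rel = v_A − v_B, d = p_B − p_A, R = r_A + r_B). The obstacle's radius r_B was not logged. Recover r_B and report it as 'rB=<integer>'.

m = -9994
d = (-17, 25);  v_rel = (-1, -5),  |v_rel|² = 26
v_rel×d = (-1)·(25) − (-5)·(-17) = -110
since m = R²·26 − (-110)²:  R² = (12100 + -9994) / 26 = 81
R = √81 = 9  ⇒  r_B = 9 − 5 = 4

rB=4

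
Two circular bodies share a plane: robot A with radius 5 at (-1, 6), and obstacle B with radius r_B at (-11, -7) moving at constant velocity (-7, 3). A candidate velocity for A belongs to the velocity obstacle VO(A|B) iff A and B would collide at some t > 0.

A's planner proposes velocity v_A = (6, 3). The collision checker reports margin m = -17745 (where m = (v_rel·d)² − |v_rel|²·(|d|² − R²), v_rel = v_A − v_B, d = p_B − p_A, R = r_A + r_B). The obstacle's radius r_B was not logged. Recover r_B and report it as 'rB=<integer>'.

m = -17745
d = (-10, -13);  v_rel = (13, 0),  |v_rel|² = 169
v_rel×d = (13)·(-13) − (0)·(-10) = -169
since m = R²·169 − (-169)²:  R² = (28561 + -17745) / 169 = 64
R = √64 = 8  ⇒  r_B = 8 − 5 = 3

rB=3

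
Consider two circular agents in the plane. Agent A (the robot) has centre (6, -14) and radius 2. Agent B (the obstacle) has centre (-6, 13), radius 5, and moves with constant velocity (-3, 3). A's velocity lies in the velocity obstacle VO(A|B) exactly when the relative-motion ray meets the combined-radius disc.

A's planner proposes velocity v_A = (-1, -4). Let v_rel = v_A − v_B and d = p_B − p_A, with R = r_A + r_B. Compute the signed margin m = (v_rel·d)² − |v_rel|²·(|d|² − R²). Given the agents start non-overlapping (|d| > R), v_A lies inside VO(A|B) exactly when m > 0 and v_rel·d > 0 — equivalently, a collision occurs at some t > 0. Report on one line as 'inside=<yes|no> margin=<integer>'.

d = (-12, 27),  |d|² = 873;  R = 2+5 = 7,  c = 873−7² = 824
v_rel = (2, -7),  |v_rel|² = 53;  v_rel·d = (2)·(-12) + (-7)·(27) = -213
53·t² + 426·t + 824 = 0  ⇒  m = (-213)² − 53·824 = 1697
m = 1697 > 0,  v_rel·d = -213 < 0  ⇒  outside

inside=no margin=1697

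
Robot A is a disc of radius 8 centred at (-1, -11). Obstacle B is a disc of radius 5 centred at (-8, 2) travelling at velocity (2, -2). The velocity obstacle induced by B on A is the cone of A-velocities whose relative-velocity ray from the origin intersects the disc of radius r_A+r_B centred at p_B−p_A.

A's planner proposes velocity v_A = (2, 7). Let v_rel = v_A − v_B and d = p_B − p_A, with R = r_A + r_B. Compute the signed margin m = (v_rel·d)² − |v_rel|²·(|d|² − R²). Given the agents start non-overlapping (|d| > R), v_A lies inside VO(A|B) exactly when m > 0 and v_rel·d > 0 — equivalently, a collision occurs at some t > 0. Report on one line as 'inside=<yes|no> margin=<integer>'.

d = (-7, 13),  |d|² = 218;  R = 8+5 = 13,  c = 218−13² = 49
v_rel = (0, 9),  |v_rel|² = 81;  v_rel·d = (0)·(-7) + (9)·(13) = 117
81·t² − 234·t + 49 = 0  ⇒  m = 117² − 81·49 = 9720
m = 9720 > 0,  v_rel·d = 117 > 0  ⇒  inside

inside=yes margin=9720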